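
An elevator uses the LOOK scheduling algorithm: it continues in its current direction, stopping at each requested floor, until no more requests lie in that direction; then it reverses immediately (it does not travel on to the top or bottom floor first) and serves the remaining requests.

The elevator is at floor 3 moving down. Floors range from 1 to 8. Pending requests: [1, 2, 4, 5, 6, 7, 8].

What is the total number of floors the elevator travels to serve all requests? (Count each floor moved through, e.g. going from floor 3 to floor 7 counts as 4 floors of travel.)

Answer: 9

Derivation:
Start at floor 3 moving down, LOOK stop order: [2, 1, 4, 5, 6, 7, 8]
  3 → 2: |2-3| = 1, total = 1
  2 → 1: |1-2| = 1, total = 2
  1 → 4: |4-1| = 3, total = 5
  4 → 5: |5-4| = 1, total = 6
  5 → 6: |6-5| = 1, total = 7
  6 → 7: |7-6| = 1, total = 8
  7 → 8: |8-7| = 1, total = 9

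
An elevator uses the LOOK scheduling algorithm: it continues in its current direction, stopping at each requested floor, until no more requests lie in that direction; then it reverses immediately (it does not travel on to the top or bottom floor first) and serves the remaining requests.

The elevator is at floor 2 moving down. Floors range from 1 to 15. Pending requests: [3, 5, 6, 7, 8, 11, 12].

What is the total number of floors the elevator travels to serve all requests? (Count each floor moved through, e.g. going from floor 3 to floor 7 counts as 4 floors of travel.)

Start at floor 2 moving down, LOOK stop order: [3, 5, 6, 7, 8, 11, 12]
  2 → 3: |3-2| = 1, total = 1
  3 → 5: |5-3| = 2, total = 3
  5 → 6: |6-5| = 1, total = 4
  6 → 7: |7-6| = 1, total = 5
  7 → 8: |8-7| = 1, total = 6
  8 → 11: |11-8| = 3, total = 9
  11 → 12: |12-11| = 1, total = 10

Answer: 10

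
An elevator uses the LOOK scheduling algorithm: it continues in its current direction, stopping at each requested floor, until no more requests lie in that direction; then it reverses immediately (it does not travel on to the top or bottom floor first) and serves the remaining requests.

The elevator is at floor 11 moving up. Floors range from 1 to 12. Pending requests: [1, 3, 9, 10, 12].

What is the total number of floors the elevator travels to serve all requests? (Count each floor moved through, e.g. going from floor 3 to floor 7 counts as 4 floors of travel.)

Answer: 12

Derivation:
Start at floor 11 moving up, LOOK stop order: [12, 10, 9, 3, 1]
  11 → 12: |12-11| = 1, total = 1
  12 → 10: |10-12| = 2, total = 3
  10 → 9: |9-10| = 1, total = 4
  9 → 3: |3-9| = 6, total = 10
  3 → 1: |1-3| = 2, total = 12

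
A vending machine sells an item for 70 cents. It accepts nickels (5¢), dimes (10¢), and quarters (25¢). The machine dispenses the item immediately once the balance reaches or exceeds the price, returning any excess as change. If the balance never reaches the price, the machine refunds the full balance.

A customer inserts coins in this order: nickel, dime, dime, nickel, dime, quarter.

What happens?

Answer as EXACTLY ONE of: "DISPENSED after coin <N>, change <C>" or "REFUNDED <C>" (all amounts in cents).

Answer: REFUNDED 65

Derivation:
Price: 70¢
Coin 1 (nickel, 5¢): balance = 5¢
Coin 2 (dime, 10¢): balance = 15¢
Coin 3 (dime, 10¢): balance = 25¢
Coin 4 (nickel, 5¢): balance = 30¢
Coin 5 (dime, 10¢): balance = 40¢
Coin 6 (quarter, 25¢): balance = 65¢
All coins inserted, balance 65¢ < price 70¢ → REFUND 65¢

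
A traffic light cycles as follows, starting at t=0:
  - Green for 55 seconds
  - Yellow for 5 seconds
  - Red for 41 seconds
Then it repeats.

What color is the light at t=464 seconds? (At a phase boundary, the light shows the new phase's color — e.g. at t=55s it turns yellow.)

Cycle length = 55 + 5 + 41 = 101s
t = 464, phase_t = 464 mod 101 = 60
60 >= 60 → RED

Answer: red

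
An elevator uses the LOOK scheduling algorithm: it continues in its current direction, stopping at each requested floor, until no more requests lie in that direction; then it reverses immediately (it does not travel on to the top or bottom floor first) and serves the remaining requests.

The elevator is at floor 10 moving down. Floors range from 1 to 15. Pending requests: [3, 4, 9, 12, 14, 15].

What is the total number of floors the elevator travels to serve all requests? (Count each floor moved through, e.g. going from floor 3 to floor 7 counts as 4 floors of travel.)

Start at floor 10 moving down, LOOK stop order: [9, 4, 3, 12, 14, 15]
  10 → 9: |9-10| = 1, total = 1
  9 → 4: |4-9| = 5, total = 6
  4 → 3: |3-4| = 1, total = 7
  3 → 12: |12-3| = 9, total = 16
  12 → 14: |14-12| = 2, total = 18
  14 → 15: |15-14| = 1, total = 19

Answer: 19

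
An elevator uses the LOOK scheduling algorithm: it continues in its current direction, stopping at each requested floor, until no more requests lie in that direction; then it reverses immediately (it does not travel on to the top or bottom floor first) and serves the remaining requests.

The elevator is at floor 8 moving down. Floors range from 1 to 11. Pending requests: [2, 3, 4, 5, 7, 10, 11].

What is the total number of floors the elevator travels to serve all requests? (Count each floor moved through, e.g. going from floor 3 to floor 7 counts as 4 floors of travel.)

Answer: 15

Derivation:
Start at floor 8 moving down, LOOK stop order: [7, 5, 4, 3, 2, 10, 11]
  8 → 7: |7-8| = 1, total = 1
  7 → 5: |5-7| = 2, total = 3
  5 → 4: |4-5| = 1, total = 4
  4 → 3: |3-4| = 1, total = 5
  3 → 2: |2-3| = 1, total = 6
  2 → 10: |10-2| = 8, total = 14
  10 → 11: |11-10| = 1, total = 15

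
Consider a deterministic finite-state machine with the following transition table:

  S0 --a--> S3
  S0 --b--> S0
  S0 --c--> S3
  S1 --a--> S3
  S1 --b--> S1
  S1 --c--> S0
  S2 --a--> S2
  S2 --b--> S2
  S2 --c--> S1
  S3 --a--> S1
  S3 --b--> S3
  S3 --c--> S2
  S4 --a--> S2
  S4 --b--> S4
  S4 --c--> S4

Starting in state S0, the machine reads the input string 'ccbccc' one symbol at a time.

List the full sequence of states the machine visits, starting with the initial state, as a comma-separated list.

Answer: S0, S3, S2, S2, S1, S0, S3

Derivation:
Start: S0
  read 'c': S0 --c--> S3
  read 'c': S3 --c--> S2
  read 'b': S2 --b--> S2
  read 'c': S2 --c--> S1
  read 'c': S1 --c--> S0
  read 'c': S0 --c--> S3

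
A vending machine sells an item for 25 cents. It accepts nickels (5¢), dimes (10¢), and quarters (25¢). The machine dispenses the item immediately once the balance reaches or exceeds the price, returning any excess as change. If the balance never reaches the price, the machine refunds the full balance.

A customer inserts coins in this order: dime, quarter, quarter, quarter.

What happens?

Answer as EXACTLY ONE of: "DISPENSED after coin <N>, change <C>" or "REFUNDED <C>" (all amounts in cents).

Answer: DISPENSED after coin 2, change 10

Derivation:
Price: 25¢
Coin 1 (dime, 10¢): balance = 10¢
Coin 2 (quarter, 25¢): balance = 35¢
  → balance >= price → DISPENSE, change = 35 - 25 = 10¢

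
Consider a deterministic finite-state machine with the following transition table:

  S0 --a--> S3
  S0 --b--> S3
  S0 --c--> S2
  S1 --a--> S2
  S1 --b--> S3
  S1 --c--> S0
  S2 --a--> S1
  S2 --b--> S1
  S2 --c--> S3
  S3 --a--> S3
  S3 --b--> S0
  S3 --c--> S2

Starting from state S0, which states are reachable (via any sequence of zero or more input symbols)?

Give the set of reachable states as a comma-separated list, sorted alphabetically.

BFS from S0:
  visit S0: S0--a-->S3 (new), S0--b-->S3 (seen), S0--c-->S2 (new)
  visit S3: S3--a-->S3 (seen), S3--b-->S0 (seen), S3--c-->S2 (seen)
  visit S2: S2--a-->S1 (new), S2--b-->S1 (seen), S2--c-->S3 (seen)
  visit S1: S1--a-->S2 (seen), S1--b-->S3 (seen), S1--c-->S0 (seen)

Answer: S0, S1, S2, S3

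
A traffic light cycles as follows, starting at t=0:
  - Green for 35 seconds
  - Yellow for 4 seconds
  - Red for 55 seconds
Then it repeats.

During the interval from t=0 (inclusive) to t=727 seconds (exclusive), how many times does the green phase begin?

Answer: 8

Derivation:
Cycle = 35+4+55 = 94s
green phase starts at t = k*94 + 0 for k=0,1,2,...
Need k*94+0 < 727 → k < 7.734
k ∈ {0, ..., 7} → 8 starts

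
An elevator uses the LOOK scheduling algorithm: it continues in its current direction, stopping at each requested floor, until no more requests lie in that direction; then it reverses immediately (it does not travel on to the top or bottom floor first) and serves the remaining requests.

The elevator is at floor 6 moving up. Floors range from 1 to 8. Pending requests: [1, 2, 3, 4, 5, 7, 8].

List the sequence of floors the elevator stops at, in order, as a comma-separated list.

Current: 6, moving UP
Serve above first (ascending): [7, 8]
Then reverse, serve below (descending): [5, 4, 3, 2, 1]

Answer: 7, 8, 5, 4, 3, 2, 1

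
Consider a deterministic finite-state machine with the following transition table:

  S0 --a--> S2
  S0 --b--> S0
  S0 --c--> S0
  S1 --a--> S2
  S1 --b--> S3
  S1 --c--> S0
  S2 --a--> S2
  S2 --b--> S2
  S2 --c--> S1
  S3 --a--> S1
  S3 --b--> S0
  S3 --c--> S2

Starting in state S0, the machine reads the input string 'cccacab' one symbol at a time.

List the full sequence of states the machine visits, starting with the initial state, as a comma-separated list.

Answer: S0, S0, S0, S0, S2, S1, S2, S2

Derivation:
Start: S0
  read 'c': S0 --c--> S0
  read 'c': S0 --c--> S0
  read 'c': S0 --c--> S0
  read 'a': S0 --a--> S2
  read 'c': S2 --c--> S1
  read 'a': S1 --a--> S2
  read 'b': S2 --b--> S2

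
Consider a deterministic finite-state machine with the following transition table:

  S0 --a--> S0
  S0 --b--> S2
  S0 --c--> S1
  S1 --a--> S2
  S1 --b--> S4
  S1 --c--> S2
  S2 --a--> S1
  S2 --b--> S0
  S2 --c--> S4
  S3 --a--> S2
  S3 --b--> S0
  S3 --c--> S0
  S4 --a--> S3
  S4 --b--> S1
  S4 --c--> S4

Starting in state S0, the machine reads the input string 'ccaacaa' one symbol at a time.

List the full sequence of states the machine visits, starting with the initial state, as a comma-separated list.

Start: S0
  read 'c': S0 --c--> S1
  read 'c': S1 --c--> S2
  read 'a': S2 --a--> S1
  read 'a': S1 --a--> S2
  read 'c': S2 --c--> S4
  read 'a': S4 --a--> S3
  read 'a': S3 --a--> S2

Answer: S0, S1, S2, S1, S2, S4, S3, S2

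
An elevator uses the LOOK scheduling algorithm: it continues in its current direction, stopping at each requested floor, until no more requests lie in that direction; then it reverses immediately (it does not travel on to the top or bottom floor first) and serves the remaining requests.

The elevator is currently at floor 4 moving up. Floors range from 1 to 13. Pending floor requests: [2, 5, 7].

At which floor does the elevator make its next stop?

Current floor: 4, direction: up
Requests above: [5, 7]
Requests below: [2]
Moving up and requests lie above → nearest above is min([5, 7]) = 5

Answer: 5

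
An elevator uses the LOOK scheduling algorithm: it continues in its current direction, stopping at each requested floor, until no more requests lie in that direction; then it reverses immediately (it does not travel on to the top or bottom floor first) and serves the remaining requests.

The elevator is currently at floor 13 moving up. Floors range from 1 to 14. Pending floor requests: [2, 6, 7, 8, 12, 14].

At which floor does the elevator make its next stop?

Current floor: 13, direction: up
Requests above: [14]
Requests below: [2, 6, 7, 8, 12]
Moving up and requests lie above → nearest above is min([14]) = 14

Answer: 14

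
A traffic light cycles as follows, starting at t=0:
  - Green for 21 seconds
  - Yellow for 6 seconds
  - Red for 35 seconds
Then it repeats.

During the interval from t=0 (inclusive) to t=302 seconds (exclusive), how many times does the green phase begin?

Cycle = 21+6+35 = 62s
green phase starts at t = k*62 + 0 for k=0,1,2,...
Need k*62+0 < 302 → k < 4.871
k ∈ {0, ..., 4} → 5 starts

Answer: 5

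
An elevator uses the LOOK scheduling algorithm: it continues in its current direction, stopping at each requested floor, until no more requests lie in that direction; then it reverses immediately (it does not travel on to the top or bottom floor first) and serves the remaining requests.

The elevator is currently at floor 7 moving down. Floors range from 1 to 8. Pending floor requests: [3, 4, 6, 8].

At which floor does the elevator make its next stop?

Answer: 6

Derivation:
Current floor: 7, direction: down
Requests above: [8]
Requests below: [3, 4, 6]
Moving down and requests lie below → nearest below is max([3, 4, 6]) = 6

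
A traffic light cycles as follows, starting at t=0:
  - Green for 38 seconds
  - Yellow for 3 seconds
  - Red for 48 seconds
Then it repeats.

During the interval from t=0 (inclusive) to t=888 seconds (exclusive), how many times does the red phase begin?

Cycle = 38+3+48 = 89s
red phase starts at t = k*89 + 41 for k=0,1,2,...
Need k*89+41 < 888 → k < 9.517
k ∈ {0, ..., 9} → 10 starts

Answer: 10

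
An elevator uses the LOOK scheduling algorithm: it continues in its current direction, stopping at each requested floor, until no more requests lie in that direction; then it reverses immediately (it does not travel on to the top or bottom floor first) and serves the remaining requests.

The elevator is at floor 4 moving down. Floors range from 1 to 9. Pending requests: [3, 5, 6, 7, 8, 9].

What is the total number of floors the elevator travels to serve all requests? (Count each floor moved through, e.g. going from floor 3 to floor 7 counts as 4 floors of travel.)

Start at floor 4 moving down, LOOK stop order: [3, 5, 6, 7, 8, 9]
  4 → 3: |3-4| = 1, total = 1
  3 → 5: |5-3| = 2, total = 3
  5 → 6: |6-5| = 1, total = 4
  6 → 7: |7-6| = 1, total = 5
  7 → 8: |8-7| = 1, total = 6
  8 → 9: |9-8| = 1, total = 7

Answer: 7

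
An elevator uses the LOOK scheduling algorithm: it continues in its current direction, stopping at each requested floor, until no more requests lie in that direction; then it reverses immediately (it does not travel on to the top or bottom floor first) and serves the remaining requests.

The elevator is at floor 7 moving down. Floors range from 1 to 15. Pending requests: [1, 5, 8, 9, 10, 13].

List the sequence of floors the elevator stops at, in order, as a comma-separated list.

Answer: 5, 1, 8, 9, 10, 13

Derivation:
Current: 7, moving DOWN
Serve below first (descending): [5, 1]
Then reverse, serve above (ascending): [8, 9, 10, 13]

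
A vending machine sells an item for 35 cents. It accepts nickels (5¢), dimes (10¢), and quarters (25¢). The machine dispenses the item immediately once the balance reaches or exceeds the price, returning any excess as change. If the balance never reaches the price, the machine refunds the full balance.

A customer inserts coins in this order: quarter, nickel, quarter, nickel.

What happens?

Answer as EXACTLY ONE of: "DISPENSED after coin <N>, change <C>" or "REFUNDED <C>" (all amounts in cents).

Answer: DISPENSED after coin 3, change 20

Derivation:
Price: 35¢
Coin 1 (quarter, 25¢): balance = 25¢
Coin 2 (nickel, 5¢): balance = 30¢
Coin 3 (quarter, 25¢): balance = 55¢
  → balance >= price → DISPENSE, change = 55 - 35 = 20¢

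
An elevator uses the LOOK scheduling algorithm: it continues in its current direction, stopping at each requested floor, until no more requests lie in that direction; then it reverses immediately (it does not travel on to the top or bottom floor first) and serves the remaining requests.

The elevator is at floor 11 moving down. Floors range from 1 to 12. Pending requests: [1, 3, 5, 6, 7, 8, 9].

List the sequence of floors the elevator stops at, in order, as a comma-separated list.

Answer: 9, 8, 7, 6, 5, 3, 1

Derivation:
Current: 11, moving DOWN
Serve below first (descending): [9, 8, 7, 6, 5, 3, 1]
Then reverse, serve above (ascending): []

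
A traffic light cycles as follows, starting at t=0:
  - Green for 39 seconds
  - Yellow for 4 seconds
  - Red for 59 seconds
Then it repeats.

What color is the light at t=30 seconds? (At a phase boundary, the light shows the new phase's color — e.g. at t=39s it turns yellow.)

Answer: green

Derivation:
Cycle length = 39 + 4 + 59 = 102s
t = 30, phase_t = 30 mod 102 = 30
30 < 39 (green end) → GREEN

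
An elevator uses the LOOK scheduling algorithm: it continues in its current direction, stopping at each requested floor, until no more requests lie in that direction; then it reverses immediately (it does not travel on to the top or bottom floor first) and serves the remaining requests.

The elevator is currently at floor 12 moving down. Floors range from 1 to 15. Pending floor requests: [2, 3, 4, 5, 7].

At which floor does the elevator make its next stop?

Answer: 7

Derivation:
Current floor: 12, direction: down
Requests above: []
Requests below: [2, 3, 4, 5, 7]
Moving down and requests lie below → nearest below is max([2, 3, 4, 5, 7]) = 7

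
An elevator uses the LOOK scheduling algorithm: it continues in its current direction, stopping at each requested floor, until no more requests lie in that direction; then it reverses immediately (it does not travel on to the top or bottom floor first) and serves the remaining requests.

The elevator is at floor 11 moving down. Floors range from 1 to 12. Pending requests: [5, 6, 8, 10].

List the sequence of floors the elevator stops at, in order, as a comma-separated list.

Current: 11, moving DOWN
Serve below first (descending): [10, 8, 6, 5]
Then reverse, serve above (ascending): []

Answer: 10, 8, 6, 5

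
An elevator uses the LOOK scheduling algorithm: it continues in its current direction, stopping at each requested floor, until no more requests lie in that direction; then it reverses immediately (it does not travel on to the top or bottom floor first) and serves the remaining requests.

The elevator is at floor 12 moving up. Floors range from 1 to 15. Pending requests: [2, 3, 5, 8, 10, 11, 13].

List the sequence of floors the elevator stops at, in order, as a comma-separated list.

Answer: 13, 11, 10, 8, 5, 3, 2

Derivation:
Current: 12, moving UP
Serve above first (ascending): [13]
Then reverse, serve below (descending): [11, 10, 8, 5, 3, 2]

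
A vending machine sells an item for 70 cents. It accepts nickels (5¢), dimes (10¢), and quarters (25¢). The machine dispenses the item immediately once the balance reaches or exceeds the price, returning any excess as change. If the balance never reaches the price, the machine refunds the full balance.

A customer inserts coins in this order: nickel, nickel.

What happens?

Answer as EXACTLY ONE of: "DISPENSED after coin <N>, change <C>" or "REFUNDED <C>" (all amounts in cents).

Answer: REFUNDED 10

Derivation:
Price: 70¢
Coin 1 (nickel, 5¢): balance = 5¢
Coin 2 (nickel, 5¢): balance = 10¢
All coins inserted, balance 10¢ < price 70¢ → REFUND 10¢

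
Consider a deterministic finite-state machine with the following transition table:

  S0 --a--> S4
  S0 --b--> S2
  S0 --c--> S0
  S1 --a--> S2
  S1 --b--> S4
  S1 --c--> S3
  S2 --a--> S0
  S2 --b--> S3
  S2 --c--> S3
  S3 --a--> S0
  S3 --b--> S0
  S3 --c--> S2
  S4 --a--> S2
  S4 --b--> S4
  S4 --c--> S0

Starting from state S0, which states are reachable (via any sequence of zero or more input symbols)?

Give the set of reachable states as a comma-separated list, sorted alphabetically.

BFS from S0:
  visit S0: S0--a-->S4 (new), S0--b-->S2 (new), S0--c-->S0 (seen)
  visit S4: S4--a-->S2 (seen), S4--b-->S4 (seen), S4--c-->S0 (seen)
  visit S2: S2--a-->S0 (seen), S2--b-->S3 (new), S2--c-->S3 (seen)
  visit S3: S3--a-->S0 (seen), S3--b-->S0 (seen), S3--c-->S2 (seen)

Answer: S0, S2, S3, S4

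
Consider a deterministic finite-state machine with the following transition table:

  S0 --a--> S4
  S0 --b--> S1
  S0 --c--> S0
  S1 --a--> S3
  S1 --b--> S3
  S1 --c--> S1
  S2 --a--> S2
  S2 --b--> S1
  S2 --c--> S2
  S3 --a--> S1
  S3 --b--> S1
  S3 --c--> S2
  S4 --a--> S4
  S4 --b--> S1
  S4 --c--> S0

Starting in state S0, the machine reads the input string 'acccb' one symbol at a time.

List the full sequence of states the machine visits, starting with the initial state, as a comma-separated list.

Start: S0
  read 'a': S0 --a--> S4
  read 'c': S4 --c--> S0
  read 'c': S0 --c--> S0
  read 'c': S0 --c--> S0
  read 'b': S0 --b--> S1

Answer: S0, S4, S0, S0, S0, S1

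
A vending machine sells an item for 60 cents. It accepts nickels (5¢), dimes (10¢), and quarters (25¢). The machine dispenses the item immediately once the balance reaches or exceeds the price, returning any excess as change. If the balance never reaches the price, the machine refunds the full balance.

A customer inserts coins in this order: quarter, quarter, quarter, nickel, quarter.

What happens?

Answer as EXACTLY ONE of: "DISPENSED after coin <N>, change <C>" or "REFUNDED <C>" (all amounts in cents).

Price: 60¢
Coin 1 (quarter, 25¢): balance = 25¢
Coin 2 (quarter, 25¢): balance = 50¢
Coin 3 (quarter, 25¢): balance = 75¢
  → balance >= price → DISPENSE, change = 75 - 60 = 15¢

Answer: DISPENSED after coin 3, change 15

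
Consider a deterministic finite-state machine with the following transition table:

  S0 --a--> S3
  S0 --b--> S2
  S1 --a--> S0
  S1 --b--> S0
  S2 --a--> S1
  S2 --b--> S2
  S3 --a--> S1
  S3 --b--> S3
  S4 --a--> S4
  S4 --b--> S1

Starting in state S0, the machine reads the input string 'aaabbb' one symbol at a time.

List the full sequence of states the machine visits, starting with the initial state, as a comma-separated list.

Start: S0
  read 'a': S0 --a--> S3
  read 'a': S3 --a--> S1
  read 'a': S1 --a--> S0
  read 'b': S0 --b--> S2
  read 'b': S2 --b--> S2
  read 'b': S2 --b--> S2

Answer: S0, S3, S1, S0, S2, S2, S2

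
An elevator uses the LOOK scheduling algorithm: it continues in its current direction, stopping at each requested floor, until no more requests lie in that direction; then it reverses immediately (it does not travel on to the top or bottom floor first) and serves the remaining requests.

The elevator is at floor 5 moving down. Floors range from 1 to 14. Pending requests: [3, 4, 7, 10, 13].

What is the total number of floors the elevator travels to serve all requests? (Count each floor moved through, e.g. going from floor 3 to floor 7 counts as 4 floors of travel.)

Answer: 12

Derivation:
Start at floor 5 moving down, LOOK stop order: [4, 3, 7, 10, 13]
  5 → 4: |4-5| = 1, total = 1
  4 → 3: |3-4| = 1, total = 2
  3 → 7: |7-3| = 4, total = 6
  7 → 10: |10-7| = 3, total = 9
  10 → 13: |13-10| = 3, total = 12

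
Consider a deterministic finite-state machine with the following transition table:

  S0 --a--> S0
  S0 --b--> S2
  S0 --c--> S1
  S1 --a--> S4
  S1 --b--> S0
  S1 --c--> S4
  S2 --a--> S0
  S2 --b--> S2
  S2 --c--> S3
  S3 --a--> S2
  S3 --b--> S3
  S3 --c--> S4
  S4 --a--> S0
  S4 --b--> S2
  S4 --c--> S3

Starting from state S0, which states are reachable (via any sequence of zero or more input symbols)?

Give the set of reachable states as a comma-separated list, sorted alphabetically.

Answer: S0, S1, S2, S3, S4

Derivation:
BFS from S0:
  visit S0: S0--a-->S0 (seen), S0--b-->S2 (new), S0--c-->S1 (new)
  visit S2: S2--a-->S0 (seen), S2--b-->S2 (seen), S2--c-->S3 (new)
  visit S1: S1--a-->S4 (new), S1--b-->S0 (seen), S1--c-->S4 (seen)
  visit S3: S3--a-->S2 (seen), S3--b-->S3 (seen), S3--c-->S4 (seen)
  visit S4: S4--a-->S0 (seen), S4--b-->S2 (seen), S4--c-->S3 (seen)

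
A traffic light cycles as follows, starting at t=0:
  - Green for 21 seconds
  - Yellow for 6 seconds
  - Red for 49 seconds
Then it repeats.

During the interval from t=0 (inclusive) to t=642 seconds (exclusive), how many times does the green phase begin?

Cycle = 21+6+49 = 76s
green phase starts at t = k*76 + 0 for k=0,1,2,...
Need k*76+0 < 642 → k < 8.447
k ∈ {0, ..., 8} → 9 starts

Answer: 9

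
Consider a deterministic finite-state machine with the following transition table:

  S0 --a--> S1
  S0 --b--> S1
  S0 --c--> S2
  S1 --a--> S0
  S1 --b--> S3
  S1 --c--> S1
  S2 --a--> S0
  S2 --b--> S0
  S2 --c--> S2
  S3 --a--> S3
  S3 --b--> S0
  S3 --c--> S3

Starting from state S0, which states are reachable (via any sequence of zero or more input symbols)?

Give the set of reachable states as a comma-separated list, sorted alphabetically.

Answer: S0, S1, S2, S3

Derivation:
BFS from S0:
  visit S0: S0--a-->S1 (new), S0--b-->S1 (seen), S0--c-->S2 (new)
  visit S1: S1--a-->S0 (seen), S1--b-->S3 (new), S1--c-->S1 (seen)
  visit S2: S2--a-->S0 (seen), S2--b-->S0 (seen), S2--c-->S2 (seen)
  visit S3: S3--a-->S3 (seen), S3--b-->S0 (seen), S3--c-->S3 (seen)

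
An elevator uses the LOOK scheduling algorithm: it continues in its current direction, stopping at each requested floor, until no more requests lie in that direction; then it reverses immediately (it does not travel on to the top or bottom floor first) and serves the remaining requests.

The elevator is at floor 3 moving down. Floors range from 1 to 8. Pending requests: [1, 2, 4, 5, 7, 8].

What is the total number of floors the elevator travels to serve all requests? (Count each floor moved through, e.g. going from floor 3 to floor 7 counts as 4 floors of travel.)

Start at floor 3 moving down, LOOK stop order: [2, 1, 4, 5, 7, 8]
  3 → 2: |2-3| = 1, total = 1
  2 → 1: |1-2| = 1, total = 2
  1 → 4: |4-1| = 3, total = 5
  4 → 5: |5-4| = 1, total = 6
  5 → 7: |7-5| = 2, total = 8
  7 → 8: |8-7| = 1, total = 9

Answer: 9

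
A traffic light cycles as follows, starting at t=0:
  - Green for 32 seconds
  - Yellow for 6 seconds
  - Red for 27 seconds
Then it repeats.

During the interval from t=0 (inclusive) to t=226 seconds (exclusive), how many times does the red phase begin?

Cycle = 32+6+27 = 65s
red phase starts at t = k*65 + 38 for k=0,1,2,...
Need k*65+38 < 226 → k < 2.892
k ∈ {0, ..., 2} → 3 starts

Answer: 3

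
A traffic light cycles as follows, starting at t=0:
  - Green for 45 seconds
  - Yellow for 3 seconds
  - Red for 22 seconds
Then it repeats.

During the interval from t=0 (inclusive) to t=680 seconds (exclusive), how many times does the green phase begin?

Cycle = 45+3+22 = 70s
green phase starts at t = k*70 + 0 for k=0,1,2,...
Need k*70+0 < 680 → k < 9.714
k ∈ {0, ..., 9} → 10 starts

Answer: 10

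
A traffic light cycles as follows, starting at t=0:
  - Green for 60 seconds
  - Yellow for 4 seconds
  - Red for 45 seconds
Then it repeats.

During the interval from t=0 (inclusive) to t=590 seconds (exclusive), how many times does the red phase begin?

Cycle = 60+4+45 = 109s
red phase starts at t = k*109 + 64 for k=0,1,2,...
Need k*109+64 < 590 → k < 4.826
k ∈ {0, ..., 4} → 5 starts

Answer: 5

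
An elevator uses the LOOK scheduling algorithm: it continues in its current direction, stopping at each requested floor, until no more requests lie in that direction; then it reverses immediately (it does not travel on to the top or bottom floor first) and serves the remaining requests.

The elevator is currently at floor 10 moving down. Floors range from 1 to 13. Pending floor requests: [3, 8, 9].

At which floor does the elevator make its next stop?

Current floor: 10, direction: down
Requests above: []
Requests below: [3, 8, 9]
Moving down and requests lie below → nearest below is max([3, 8, 9]) = 9

Answer: 9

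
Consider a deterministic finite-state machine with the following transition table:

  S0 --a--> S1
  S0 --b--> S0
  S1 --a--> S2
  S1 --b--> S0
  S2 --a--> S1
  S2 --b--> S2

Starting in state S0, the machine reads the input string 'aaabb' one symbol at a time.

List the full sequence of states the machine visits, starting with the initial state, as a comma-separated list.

Start: S0
  read 'a': S0 --a--> S1
  read 'a': S1 --a--> S2
  read 'a': S2 --a--> S1
  read 'b': S1 --b--> S0
  read 'b': S0 --b--> S0

Answer: S0, S1, S2, S1, S0, S0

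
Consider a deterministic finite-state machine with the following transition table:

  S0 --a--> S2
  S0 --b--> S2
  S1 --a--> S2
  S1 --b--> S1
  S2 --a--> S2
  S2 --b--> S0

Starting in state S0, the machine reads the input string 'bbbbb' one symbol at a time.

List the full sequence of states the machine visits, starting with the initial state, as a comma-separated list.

Answer: S0, S2, S0, S2, S0, S2

Derivation:
Start: S0
  read 'b': S0 --b--> S2
  read 'b': S2 --b--> S0
  read 'b': S0 --b--> S2
  read 'b': S2 --b--> S0
  read 'b': S0 --b--> S2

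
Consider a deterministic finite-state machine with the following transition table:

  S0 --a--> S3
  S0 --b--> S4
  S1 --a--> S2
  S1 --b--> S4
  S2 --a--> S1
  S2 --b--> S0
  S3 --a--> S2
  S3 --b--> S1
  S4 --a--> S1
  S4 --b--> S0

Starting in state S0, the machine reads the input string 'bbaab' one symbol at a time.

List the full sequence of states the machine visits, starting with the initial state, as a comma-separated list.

Answer: S0, S4, S0, S3, S2, S0

Derivation:
Start: S0
  read 'b': S0 --b--> S4
  read 'b': S4 --b--> S0
  read 'a': S0 --a--> S3
  read 'a': S3 --a--> S2
  read 'b': S2 --b--> S0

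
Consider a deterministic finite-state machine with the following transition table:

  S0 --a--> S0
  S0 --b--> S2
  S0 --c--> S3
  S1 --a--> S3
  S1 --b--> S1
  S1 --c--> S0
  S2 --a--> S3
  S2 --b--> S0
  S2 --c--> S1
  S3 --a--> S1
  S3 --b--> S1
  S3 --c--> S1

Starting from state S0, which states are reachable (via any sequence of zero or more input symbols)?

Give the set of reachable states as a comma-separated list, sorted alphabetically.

BFS from S0:
  visit S0: S0--a-->S0 (seen), S0--b-->S2 (new), S0--c-->S3 (new)
  visit S2: S2--a-->S3 (seen), S2--b-->S0 (seen), S2--c-->S1 (new)
  visit S3: S3--a-->S1 (seen), S3--b-->S1 (seen), S3--c-->S1 (seen)
  visit S1: S1--a-->S3 (seen), S1--b-->S1 (seen), S1--c-->S0 (seen)

Answer: S0, S1, S2, S3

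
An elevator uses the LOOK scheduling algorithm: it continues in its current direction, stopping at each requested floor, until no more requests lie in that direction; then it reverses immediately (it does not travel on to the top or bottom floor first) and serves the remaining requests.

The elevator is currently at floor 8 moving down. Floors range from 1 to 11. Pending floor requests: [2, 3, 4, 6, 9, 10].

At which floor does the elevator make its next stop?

Answer: 6

Derivation:
Current floor: 8, direction: down
Requests above: [9, 10]
Requests below: [2, 3, 4, 6]
Moving down and requests lie below → nearest below is max([2, 3, 4, 6]) = 6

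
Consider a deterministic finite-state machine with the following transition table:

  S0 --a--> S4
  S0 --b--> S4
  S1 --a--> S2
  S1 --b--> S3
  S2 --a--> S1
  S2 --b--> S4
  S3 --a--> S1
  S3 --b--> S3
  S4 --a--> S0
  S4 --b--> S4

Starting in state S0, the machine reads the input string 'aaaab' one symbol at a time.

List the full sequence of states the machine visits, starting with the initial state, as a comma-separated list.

Start: S0
  read 'a': S0 --a--> S4
  read 'a': S4 --a--> S0
  read 'a': S0 --a--> S4
  read 'a': S4 --a--> S0
  read 'b': S0 --b--> S4

Answer: S0, S4, S0, S4, S0, S4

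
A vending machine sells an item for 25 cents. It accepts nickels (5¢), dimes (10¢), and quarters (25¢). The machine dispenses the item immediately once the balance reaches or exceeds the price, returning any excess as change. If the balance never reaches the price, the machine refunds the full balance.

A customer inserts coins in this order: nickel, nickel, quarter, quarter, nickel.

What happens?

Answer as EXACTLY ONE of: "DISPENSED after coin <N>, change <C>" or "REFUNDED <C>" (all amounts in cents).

Answer: DISPENSED after coin 3, change 10

Derivation:
Price: 25¢
Coin 1 (nickel, 5¢): balance = 5¢
Coin 2 (nickel, 5¢): balance = 10¢
Coin 3 (quarter, 25¢): balance = 35¢
  → balance >= price → DISPENSE, change = 35 - 25 = 10¢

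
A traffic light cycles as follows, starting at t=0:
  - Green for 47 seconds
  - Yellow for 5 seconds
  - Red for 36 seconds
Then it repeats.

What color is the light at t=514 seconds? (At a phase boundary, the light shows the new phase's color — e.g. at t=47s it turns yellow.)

Cycle length = 47 + 5 + 36 = 88s
t = 514, phase_t = 514 mod 88 = 74
74 >= 52 → RED

Answer: red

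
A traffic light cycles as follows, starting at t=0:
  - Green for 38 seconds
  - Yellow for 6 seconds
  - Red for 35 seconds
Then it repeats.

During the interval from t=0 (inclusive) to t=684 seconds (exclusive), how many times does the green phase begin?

Answer: 9

Derivation:
Cycle = 38+6+35 = 79s
green phase starts at t = k*79 + 0 for k=0,1,2,...
Need k*79+0 < 684 → k < 8.658
k ∈ {0, ..., 8} → 9 starts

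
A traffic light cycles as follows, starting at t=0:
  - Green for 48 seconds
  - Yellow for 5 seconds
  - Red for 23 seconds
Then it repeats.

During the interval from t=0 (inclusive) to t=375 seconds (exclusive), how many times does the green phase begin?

Cycle = 48+5+23 = 76s
green phase starts at t = k*76 + 0 for k=0,1,2,...
Need k*76+0 < 375 → k < 4.934
k ∈ {0, ..., 4} → 5 starts

Answer: 5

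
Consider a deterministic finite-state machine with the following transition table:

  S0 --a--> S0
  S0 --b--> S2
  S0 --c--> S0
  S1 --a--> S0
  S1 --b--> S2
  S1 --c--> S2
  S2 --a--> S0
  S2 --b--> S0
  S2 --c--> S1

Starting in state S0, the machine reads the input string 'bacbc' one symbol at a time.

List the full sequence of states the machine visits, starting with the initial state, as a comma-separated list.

Answer: S0, S2, S0, S0, S2, S1

Derivation:
Start: S0
  read 'b': S0 --b--> S2
  read 'a': S2 --a--> S0
  read 'c': S0 --c--> S0
  read 'b': S0 --b--> S2
  read 'c': S2 --c--> S1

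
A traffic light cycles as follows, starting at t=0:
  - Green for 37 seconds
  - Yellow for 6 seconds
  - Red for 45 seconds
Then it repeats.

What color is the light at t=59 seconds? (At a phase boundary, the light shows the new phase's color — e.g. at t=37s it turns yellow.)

Cycle length = 37 + 6 + 45 = 88s
t = 59, phase_t = 59 mod 88 = 59
59 >= 43 → RED

Answer: red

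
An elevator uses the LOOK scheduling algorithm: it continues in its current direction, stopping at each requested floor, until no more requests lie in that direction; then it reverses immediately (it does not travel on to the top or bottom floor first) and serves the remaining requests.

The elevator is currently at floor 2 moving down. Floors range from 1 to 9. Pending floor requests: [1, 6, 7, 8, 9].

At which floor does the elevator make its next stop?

Answer: 1

Derivation:
Current floor: 2, direction: down
Requests above: [6, 7, 8, 9]
Requests below: [1]
Moving down and requests lie below → nearest below is max([1]) = 1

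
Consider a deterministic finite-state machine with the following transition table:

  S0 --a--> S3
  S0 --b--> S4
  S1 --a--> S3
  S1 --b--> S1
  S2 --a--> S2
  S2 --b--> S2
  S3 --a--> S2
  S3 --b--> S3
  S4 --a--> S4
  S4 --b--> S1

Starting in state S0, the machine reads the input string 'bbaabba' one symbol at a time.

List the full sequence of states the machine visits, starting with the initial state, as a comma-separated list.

Start: S0
  read 'b': S0 --b--> S4
  read 'b': S4 --b--> S1
  read 'a': S1 --a--> S3
  read 'a': S3 --a--> S2
  read 'b': S2 --b--> S2
  read 'b': S2 --b--> S2
  read 'a': S2 --a--> S2

Answer: S0, S4, S1, S3, S2, S2, S2, S2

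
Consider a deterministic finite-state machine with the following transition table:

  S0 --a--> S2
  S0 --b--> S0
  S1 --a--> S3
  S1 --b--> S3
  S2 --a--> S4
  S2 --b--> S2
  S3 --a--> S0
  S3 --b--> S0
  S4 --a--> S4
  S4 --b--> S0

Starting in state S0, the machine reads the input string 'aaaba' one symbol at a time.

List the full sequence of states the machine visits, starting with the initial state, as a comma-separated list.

Start: S0
  read 'a': S0 --a--> S2
  read 'a': S2 --a--> S4
  read 'a': S4 --a--> S4
  read 'b': S4 --b--> S0
  read 'a': S0 --a--> S2

Answer: S0, S2, S4, S4, S0, S2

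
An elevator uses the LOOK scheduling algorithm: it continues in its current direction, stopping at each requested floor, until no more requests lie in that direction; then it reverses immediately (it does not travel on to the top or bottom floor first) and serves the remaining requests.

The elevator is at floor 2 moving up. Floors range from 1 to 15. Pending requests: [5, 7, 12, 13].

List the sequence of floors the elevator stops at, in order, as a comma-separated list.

Answer: 5, 7, 12, 13

Derivation:
Current: 2, moving UP
Serve above first (ascending): [5, 7, 12, 13]
Then reverse, serve below (descending): []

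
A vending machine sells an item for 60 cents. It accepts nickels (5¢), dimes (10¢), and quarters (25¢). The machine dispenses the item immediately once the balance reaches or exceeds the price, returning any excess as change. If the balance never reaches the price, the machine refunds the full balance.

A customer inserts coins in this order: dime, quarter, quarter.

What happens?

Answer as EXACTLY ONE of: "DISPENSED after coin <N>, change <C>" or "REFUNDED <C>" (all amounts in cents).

Price: 60¢
Coin 1 (dime, 10¢): balance = 10¢
Coin 2 (quarter, 25¢): balance = 35¢
Coin 3 (quarter, 25¢): balance = 60¢
  → balance >= price → DISPENSE, change = 60 - 60 = 0¢

Answer: DISPENSED after coin 3, change 0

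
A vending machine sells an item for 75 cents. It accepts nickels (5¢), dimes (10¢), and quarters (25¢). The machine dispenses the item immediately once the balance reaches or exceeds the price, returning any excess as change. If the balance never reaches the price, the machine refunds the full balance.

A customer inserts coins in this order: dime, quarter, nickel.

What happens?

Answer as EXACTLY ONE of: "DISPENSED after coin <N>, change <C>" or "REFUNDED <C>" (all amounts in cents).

Answer: REFUNDED 40

Derivation:
Price: 75¢
Coin 1 (dime, 10¢): balance = 10¢
Coin 2 (quarter, 25¢): balance = 35¢
Coin 3 (nickel, 5¢): balance = 40¢
All coins inserted, balance 40¢ < price 75¢ → REFUND 40¢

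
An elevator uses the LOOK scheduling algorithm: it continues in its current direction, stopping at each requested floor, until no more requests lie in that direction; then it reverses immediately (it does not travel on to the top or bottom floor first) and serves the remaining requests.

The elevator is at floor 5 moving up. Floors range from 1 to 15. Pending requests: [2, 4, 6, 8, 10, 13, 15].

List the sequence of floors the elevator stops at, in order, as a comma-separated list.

Current: 5, moving UP
Serve above first (ascending): [6, 8, 10, 13, 15]
Then reverse, serve below (descending): [4, 2]

Answer: 6, 8, 10, 13, 15, 4, 2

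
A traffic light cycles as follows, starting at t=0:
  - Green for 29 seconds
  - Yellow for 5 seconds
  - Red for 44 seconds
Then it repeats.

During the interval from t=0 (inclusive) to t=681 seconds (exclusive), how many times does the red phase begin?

Cycle = 29+5+44 = 78s
red phase starts at t = k*78 + 34 for k=0,1,2,...
Need k*78+34 < 681 → k < 8.295
k ∈ {0, ..., 8} → 9 starts

Answer: 9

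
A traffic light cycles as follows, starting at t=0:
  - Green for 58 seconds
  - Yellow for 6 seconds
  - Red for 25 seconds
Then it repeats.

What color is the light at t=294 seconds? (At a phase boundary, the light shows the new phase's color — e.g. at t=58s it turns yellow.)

Cycle length = 58 + 6 + 25 = 89s
t = 294, phase_t = 294 mod 89 = 27
27 < 58 (green end) → GREEN

Answer: green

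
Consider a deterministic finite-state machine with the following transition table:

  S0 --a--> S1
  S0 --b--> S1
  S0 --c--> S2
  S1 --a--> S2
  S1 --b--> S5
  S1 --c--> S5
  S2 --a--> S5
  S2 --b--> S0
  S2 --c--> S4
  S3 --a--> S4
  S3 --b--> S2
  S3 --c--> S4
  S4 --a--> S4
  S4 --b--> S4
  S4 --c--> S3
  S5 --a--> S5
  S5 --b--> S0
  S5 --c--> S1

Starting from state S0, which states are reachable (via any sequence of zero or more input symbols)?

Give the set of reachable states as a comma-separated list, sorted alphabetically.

BFS from S0:
  visit S0: S0--a-->S1 (new), S0--b-->S1 (seen), S0--c-->S2 (new)
  visit S1: S1--a-->S2 (seen), S1--b-->S5 (new), S1--c-->S5 (seen)
  visit S2: S2--a-->S5 (seen), S2--b-->S0 (seen), S2--c-->S4 (new)
  visit S5: S5--a-->S5 (seen), S5--b-->S0 (seen), S5--c-->S1 (seen)
  visit S4: S4--a-->S4 (seen), S4--b-->S4 (seen), S4--c-->S3 (new)
  visit S3: S3--a-->S4 (seen), S3--b-->S2 (seen), S3--c-->S4 (seen)

Answer: S0, S1, S2, S3, S4, S5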